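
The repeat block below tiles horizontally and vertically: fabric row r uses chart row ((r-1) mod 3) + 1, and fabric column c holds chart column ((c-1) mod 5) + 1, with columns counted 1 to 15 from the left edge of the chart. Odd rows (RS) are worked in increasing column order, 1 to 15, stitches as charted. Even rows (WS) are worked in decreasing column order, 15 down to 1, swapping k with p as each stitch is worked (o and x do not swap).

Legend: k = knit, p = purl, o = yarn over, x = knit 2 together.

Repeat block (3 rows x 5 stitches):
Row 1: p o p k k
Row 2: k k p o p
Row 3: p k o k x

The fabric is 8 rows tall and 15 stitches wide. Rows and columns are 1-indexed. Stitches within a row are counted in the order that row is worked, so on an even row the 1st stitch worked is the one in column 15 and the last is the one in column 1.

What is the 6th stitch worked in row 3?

Row 3: (3-1) mod 3 = 2, so use chart row 3. Odd row -> RS.
Chart row 3 tiled across columns 1-15: p k o k x p k o k x p k o k x
Right side: take the tiled row as-is (worked left to right from column 1).
Counting 6 along the worked row gives p.

== STITCH ==
p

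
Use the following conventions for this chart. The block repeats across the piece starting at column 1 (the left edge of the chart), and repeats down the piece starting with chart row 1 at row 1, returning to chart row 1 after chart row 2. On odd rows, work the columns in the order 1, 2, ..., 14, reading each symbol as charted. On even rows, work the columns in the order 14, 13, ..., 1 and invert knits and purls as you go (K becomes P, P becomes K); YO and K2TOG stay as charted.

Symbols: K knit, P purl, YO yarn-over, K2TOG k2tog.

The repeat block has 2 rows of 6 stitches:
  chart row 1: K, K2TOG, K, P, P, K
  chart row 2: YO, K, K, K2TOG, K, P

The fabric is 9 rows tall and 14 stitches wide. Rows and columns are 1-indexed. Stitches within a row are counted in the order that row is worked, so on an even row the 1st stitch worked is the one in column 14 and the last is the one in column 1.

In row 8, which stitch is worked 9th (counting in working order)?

Row 8 uses chart row ((8-1) mod 2)+1 = 2. Row 8 is even, so WS.
Chart row 2 tiled across columns 1-14: YO K K K2TOG K P YO K K K2TOG K P YO K
WS: work from column 14 back to column 1 (reverse the tiled row), swapping K<->P (YO and K2TOG unchanged).
Row 8 as worked: P YO K P K2TOG P P YO K P K2TOG P P YO
The 9th stitch worked is K.

== STITCH ==
K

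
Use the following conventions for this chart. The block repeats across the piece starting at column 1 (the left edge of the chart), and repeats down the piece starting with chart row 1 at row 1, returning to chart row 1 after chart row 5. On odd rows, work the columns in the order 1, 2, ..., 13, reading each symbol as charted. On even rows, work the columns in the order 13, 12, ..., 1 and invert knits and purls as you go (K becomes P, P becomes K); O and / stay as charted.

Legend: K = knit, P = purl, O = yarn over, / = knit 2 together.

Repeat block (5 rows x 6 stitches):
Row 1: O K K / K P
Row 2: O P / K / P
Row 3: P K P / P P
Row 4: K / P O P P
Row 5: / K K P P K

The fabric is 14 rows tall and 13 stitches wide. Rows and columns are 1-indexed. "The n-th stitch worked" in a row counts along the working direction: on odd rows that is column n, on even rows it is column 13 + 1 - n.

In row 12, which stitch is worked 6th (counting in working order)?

Row 12: (12-1) mod 5 = 1, so use chart row 2. Even row -> WS.
Chart row 2 tiled across columns 1-13: O P / K / P O P / K / P O
WS: work from column 13 back to column 1 (reverse the tiled row), swapping K<->P (O and / unchanged).
Row 12 as worked: O K / P / K O K / P / K O
Counting 6 along the worked row gives K.

Stitch:
K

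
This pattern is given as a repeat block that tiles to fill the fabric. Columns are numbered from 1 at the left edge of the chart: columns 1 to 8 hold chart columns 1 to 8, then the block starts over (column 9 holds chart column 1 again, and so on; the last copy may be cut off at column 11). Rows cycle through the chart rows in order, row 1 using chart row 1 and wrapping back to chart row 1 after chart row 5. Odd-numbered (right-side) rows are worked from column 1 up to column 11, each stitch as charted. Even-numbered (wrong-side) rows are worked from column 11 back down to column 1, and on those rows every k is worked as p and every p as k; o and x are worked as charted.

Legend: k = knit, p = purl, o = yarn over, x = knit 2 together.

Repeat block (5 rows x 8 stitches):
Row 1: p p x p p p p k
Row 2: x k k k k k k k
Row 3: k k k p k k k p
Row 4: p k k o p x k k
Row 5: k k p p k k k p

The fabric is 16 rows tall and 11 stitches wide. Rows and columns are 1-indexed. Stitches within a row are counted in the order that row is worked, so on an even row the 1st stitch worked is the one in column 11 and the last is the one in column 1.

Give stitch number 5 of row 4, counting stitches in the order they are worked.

== STITCH ==
p

Derivation:
Row 4 uses chart row ((4-1) mod 5)+1 = 4. Row 4 is even, so WS.
Chart row 4 tiled across columns 1-11: p k k o p x k k p k k
WS: work from column 11 back to column 1 (reverse the tiled row), swapping k<->p (o and x unchanged).
Row 4 as worked: p p k p p x k o p p k
The 5th stitch worked is p.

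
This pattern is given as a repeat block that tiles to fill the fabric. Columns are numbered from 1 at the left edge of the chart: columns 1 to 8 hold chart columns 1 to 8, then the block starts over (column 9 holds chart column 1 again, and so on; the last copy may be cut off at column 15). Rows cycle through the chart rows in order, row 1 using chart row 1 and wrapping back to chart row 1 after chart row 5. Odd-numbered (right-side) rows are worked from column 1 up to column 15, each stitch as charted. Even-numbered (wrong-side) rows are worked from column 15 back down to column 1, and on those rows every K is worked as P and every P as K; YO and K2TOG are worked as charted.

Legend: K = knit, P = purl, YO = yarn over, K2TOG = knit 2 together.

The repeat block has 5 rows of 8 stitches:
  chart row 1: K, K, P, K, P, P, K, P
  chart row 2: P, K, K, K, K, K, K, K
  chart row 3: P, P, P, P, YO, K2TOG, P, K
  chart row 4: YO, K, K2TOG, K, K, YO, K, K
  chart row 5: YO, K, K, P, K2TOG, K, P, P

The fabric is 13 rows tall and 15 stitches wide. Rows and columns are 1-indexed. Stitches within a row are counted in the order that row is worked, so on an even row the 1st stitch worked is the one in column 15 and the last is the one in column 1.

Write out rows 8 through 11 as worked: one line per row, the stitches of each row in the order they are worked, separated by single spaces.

Result:
K K2TOG YO K K K K P K K2TOG YO K K K K
YO K K2TOG K K YO K K YO K K2TOG K K YO K
K P K2TOG K P P YO K K P K2TOG K P P YO
K K P K P P K P K K P K P P K

Derivation:
Row 8: chart row 3, WS - tiled (columns 1-15): P P P P YO K2TOG P K P P P P YO K2TOG P; work from column 15 back to 1 with K<->P swapped.
Row 9: chart row 4, RS - tile across columns 1-15 and work as-is.
Row 10: chart row 5, WS - tiled (columns 1-15): YO K K P K2TOG K P P YO K K P K2TOG K P; work from column 15 back to 1 with K<->P swapped.
Row 11: chart row 1, RS - tile across columns 1-15 and work as-is.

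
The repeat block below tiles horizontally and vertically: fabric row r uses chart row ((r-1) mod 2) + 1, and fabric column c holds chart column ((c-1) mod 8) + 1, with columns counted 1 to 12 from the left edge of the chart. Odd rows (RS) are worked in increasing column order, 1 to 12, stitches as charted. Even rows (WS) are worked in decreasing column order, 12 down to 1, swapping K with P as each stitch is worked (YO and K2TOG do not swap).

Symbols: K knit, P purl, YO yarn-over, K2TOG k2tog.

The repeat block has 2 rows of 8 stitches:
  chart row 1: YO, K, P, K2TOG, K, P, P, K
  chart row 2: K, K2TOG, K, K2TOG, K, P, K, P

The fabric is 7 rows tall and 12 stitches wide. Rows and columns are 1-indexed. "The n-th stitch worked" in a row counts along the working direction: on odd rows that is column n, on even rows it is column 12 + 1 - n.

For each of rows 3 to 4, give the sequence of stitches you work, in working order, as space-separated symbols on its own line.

Result:
YO K P K2TOG K P P K YO K P K2TOG
K2TOG P K2TOG P K P K P K2TOG P K2TOG P

Derivation:
Row 3: chart row 1, RS - tile across columns 1-12 and work as-is.
Row 4: chart row 2, WS - tiled (columns 1-12): K K2TOG K K2TOG K P K P K K2TOG K K2TOG; work from column 12 back to 1 with K<->P swapped.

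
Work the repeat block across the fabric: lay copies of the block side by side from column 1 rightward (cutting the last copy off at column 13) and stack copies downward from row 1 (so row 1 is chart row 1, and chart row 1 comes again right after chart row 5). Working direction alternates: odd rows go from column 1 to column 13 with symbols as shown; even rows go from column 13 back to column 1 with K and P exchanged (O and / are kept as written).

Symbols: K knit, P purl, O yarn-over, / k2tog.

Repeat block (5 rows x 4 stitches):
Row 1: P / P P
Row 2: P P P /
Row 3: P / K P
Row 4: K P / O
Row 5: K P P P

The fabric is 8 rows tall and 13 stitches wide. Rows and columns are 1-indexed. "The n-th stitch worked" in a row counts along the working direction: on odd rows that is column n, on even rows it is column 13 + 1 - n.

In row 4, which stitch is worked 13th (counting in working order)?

== STITCH ==
P

Derivation:
Row 4 uses chart row ((4-1) mod 5)+1 = 4. Row 4 is even, so WS.
Chart row 4 tiled across columns 1-13: K P / O K P / O K P / O K
WS: work from column 13 back to column 1 (reverse the tiled row), swapping K<->P (O and / unchanged).
Row 4 as worked: P O / K P O / K P O / K P
The 13th stitch worked is P.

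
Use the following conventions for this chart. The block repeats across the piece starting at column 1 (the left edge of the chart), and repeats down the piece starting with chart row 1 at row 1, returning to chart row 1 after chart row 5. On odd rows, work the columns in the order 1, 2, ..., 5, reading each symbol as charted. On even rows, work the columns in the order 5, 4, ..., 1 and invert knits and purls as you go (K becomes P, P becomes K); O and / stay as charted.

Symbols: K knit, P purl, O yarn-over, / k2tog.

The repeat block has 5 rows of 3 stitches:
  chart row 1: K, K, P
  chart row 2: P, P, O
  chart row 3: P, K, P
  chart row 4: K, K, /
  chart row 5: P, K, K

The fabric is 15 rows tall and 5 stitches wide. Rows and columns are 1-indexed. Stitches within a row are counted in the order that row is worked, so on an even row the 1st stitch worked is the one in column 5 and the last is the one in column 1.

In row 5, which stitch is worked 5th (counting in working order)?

Stitch:
K

Derivation:
Row 5: (5-1) mod 5 = 4, so use chart row 5. Odd row -> RS.
Chart row 5 tiled across columns 1-5: P K K P K
RS row: no reversal, no swap; stitch n worked = column n.
The 5th stitch worked is K.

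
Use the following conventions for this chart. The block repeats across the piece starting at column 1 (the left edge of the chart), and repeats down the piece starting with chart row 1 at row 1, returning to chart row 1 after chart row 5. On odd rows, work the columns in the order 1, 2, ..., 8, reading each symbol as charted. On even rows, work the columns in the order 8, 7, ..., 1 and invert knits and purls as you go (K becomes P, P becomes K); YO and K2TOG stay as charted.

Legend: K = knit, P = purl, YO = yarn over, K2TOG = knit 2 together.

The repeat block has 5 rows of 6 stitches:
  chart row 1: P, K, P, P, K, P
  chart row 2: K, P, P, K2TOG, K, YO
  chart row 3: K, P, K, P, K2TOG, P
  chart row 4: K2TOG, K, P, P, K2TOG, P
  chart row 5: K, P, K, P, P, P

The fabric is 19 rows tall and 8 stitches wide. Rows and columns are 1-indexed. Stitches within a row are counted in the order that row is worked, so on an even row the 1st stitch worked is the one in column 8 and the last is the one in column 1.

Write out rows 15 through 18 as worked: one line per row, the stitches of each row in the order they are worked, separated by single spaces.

Rows as worked:
K P K P P P K P
P K K P K K P K
K P P K2TOG K YO K P
K P K K2TOG K P K P

Derivation:
Row 15: chart row 5, RS - tile across columns 1-8 and work as-is.
Row 16: chart row 1, WS - tiled (columns 1-8): P K P P K P P K; work from column 8 back to 1 with K<->P swapped.
Row 17: chart row 2, RS - tile across columns 1-8 and work as-is.
Row 18: chart row 3, WS - tiled (columns 1-8): K P K P K2TOG P K P; work from column 8 back to 1 with K<->P swapped.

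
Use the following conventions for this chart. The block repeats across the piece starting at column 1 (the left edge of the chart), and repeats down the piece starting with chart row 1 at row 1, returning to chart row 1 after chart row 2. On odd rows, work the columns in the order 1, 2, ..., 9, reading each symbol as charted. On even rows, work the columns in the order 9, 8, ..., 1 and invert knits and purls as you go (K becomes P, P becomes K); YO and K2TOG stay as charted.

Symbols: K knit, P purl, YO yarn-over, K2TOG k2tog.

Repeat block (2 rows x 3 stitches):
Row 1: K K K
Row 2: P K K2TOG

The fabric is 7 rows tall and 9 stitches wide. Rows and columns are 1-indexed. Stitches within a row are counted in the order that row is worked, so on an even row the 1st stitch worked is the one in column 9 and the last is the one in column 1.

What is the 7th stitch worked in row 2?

Stitch:
K2TOG

Derivation:
Row 2 uses chart row ((2-1) mod 2)+1 = 2. Row 2 is even, so WS.
Chart row 2 tiled across columns 1-9: P K K2TOG P K K2TOG P K K2TOG
WS row: flip the tiled sequence (start at column 9) and apply K<->P; YO and K2TOG stay.
Row 2 as worked: K2TOG P K K2TOG P K K2TOG P K
Counting 7 along the worked row gives K2TOG.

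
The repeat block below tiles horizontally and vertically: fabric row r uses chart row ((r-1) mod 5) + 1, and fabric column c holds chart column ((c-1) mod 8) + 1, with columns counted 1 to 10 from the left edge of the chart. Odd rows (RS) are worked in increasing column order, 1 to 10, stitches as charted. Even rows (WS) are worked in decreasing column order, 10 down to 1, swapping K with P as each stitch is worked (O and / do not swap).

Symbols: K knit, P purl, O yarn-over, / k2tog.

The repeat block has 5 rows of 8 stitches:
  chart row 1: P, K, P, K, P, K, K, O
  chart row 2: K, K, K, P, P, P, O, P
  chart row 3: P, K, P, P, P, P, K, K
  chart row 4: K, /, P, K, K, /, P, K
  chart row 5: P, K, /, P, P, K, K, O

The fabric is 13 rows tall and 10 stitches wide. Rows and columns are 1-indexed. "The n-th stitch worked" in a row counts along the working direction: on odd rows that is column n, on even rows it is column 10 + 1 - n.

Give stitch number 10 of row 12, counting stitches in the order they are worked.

Result:
P

Derivation:
Row 12 uses chart row ((12-1) mod 5)+1 = 2. Row 12 is even, so WS.
Chart row 2 tiled across columns 1-10: K K K P P P O P K K
Wrong side: read the tiled row from column 10 down to 1 and exchange K with P (leave O, /).
Row 12 as worked: P P K O K K K P P P
Counting 10 along the worked row gives P.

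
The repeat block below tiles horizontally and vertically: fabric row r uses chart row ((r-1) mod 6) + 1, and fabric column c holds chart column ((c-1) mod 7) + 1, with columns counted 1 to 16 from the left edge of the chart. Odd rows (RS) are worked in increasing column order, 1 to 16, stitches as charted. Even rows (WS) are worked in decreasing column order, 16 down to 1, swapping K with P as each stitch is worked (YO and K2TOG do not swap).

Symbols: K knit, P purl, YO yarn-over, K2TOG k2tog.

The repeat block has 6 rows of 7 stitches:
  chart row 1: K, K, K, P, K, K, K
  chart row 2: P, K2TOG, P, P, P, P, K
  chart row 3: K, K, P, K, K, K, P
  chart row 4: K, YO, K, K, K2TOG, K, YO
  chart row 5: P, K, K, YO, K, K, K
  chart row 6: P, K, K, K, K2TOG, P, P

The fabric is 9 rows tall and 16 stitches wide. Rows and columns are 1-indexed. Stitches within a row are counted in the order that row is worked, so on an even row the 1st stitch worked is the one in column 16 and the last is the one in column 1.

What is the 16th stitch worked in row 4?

Result:
P

Derivation:
For row 4: chart row = ((4-1) mod 6) + 1 = 4; this is a WS (even) row.
Chart row 4 tiled across columns 1-16: K YO K K K2TOG K YO K YO K K K2TOG K YO K YO
Wrong side: read the tiled row from column 16 down to 1 and exchange K with P (leave YO, K2TOG).
Row 4 as worked: YO P YO P K2TOG P P YO P YO P K2TOG P P YO P
Stitch 16 in working order -> P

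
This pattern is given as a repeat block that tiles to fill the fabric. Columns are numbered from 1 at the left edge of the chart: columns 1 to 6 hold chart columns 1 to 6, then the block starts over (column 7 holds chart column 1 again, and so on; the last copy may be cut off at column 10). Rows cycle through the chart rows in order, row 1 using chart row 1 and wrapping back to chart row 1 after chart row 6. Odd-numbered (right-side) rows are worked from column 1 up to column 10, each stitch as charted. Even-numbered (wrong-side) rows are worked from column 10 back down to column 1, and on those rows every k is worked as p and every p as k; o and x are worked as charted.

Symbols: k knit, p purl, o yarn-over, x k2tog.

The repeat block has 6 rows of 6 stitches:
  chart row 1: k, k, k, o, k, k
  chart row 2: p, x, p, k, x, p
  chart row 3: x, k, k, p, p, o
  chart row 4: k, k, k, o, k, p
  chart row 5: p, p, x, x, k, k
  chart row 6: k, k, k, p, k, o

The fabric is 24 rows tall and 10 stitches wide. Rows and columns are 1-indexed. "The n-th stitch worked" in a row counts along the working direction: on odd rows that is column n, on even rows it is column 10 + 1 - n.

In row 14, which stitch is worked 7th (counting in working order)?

Stitch:
p

Derivation:
Row 14: (14-1) mod 6 = 1, so use chart row 2. Even row -> WS.
Chart row 2 tiled across columns 1-10: p x p k x p p x p k
Wrong side: read the tiled row from column 10 down to 1 and exchange k with p (leave o, x).
Row 14 as worked: p k x k k x p k x k
The 7th stitch worked is p.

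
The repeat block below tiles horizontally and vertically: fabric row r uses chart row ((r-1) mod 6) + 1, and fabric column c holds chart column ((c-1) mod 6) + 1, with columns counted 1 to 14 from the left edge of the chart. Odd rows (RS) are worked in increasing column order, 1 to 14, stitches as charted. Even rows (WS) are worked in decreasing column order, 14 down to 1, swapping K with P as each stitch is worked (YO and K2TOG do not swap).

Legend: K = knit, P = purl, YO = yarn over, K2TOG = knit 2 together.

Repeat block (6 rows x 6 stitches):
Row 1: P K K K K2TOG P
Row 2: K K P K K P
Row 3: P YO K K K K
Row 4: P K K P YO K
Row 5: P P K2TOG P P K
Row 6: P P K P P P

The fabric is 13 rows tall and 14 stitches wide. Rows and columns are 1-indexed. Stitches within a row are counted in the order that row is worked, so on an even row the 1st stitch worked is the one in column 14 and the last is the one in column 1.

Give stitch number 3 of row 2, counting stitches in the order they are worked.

Row 2 uses chart row ((2-1) mod 6)+1 = 2. Row 2 is even, so WS.
Chart row 2 tiled across columns 1-14: K K P K K P K K P K K P K K
WS: work from column 14 back to column 1 (reverse the tiled row), swapping K<->P (YO and K2TOG unchanged).
Row 2 as worked: P P K P P K P P K P P K P P
Counting 3 along the worked row gives K.

== STITCH ==
K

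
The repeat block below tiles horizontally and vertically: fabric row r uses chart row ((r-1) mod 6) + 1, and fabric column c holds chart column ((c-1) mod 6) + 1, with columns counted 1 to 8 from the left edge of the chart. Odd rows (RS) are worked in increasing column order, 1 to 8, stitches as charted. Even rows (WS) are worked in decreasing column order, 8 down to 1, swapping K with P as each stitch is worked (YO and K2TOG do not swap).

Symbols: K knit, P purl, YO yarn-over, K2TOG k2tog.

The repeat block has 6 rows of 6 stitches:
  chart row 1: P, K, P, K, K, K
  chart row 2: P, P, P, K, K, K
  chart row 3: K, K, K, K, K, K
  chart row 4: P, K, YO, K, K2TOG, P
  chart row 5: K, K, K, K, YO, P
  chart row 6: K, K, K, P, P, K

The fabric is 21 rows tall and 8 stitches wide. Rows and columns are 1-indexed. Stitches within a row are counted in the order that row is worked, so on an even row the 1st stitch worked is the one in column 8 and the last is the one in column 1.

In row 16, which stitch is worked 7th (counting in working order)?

For row 16: chart row = ((16-1) mod 6) + 1 = 4; this is a WS (even) row.
Chart row 4 tiled across columns 1-8: P K YO K K2TOG P P K
WS row: flip the tiled sequence (start at column 8) and apply K<->P; YO and K2TOG stay.
Row 16 as worked: P K K K2TOG P YO P K
The 7th stitch worked is P.

== STITCH ==
P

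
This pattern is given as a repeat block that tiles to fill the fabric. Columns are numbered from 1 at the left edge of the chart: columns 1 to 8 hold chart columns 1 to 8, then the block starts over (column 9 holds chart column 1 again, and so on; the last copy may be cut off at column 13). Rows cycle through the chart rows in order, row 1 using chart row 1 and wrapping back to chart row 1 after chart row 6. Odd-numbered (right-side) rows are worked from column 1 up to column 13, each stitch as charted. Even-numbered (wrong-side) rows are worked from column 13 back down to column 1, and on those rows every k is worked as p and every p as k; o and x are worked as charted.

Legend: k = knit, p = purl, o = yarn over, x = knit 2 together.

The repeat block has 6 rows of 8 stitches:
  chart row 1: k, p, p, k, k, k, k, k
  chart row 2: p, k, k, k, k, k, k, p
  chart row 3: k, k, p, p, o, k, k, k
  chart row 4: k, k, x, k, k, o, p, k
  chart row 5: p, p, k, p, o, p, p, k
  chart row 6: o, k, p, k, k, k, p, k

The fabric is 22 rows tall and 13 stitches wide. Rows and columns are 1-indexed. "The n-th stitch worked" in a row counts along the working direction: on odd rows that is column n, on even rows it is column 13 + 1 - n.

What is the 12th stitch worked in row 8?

Result:
p

Derivation:
Row 8 uses chart row ((8-1) mod 6)+1 = 2. Row 8 is even, so WS.
Chart row 2 tiled across columns 1-13: p k k k k k k p p k k k k
WS: work from column 13 back to column 1 (reverse the tiled row), swapping k<->p (o and x unchanged).
Row 8 as worked: p p p p k k p p p p p p k
Stitch 12 in working order -> p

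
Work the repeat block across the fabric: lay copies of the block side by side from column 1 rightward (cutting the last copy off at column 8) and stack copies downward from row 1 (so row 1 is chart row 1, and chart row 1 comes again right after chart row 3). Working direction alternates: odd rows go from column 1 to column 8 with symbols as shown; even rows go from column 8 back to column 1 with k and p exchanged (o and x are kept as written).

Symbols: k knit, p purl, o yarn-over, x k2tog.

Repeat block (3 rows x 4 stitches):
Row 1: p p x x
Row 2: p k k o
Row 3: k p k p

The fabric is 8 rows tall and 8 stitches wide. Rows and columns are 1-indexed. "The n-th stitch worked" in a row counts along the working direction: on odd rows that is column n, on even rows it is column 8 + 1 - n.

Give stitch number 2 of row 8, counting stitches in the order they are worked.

Row 8: (8-1) mod 3 = 1, so use chart row 2. Even row -> WS.
Chart row 2 tiled across columns 1-8: p k k o p k k o
WS row: flip the tiled sequence (start at column 8) and apply k<->p; o and x stay.
Row 8 as worked: o p p k o p p k
The 2nd stitch worked is p.

Stitch:
p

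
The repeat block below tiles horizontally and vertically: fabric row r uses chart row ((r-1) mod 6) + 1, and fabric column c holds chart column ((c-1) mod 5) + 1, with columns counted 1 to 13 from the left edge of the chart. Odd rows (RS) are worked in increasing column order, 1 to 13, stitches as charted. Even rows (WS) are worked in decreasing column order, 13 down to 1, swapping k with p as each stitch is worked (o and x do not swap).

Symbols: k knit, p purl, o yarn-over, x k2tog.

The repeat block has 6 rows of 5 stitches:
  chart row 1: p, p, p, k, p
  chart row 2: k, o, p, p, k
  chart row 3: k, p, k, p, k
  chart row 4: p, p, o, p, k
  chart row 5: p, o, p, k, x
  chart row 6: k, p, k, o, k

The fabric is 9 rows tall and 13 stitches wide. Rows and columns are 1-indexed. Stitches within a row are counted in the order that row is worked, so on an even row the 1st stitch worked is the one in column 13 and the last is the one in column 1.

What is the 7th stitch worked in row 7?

Row 7 uses chart row ((7-1) mod 6)+1 = 1. Row 7 is odd, so RS.
Chart row 1 tiled across columns 1-13: p p p k p p p p k p p p p
Right side: take the tiled row as-is (worked left to right from column 1).
The 7th stitch worked is p.

Stitch:
p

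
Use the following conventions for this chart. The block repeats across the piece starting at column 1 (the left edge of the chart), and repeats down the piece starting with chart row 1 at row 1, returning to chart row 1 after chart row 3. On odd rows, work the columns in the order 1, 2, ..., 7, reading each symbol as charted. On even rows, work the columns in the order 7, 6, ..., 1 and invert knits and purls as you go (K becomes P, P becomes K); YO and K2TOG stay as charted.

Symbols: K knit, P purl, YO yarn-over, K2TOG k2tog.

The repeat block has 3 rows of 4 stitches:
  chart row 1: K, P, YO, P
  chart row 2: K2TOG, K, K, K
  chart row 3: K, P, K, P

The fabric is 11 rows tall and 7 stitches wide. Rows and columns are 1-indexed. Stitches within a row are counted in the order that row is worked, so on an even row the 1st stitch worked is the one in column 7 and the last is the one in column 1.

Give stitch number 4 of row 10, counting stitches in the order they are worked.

For row 10: chart row = ((10-1) mod 3) + 1 = 1; this is a WS (even) row.
Chart row 1 tiled across columns 1-7: K P YO P K P YO
WS: work from column 7 back to column 1 (reverse the tiled row), swapping K<->P (YO and K2TOG unchanged).
Row 10 as worked: YO K P K YO K P
Counting 4 along the worked row gives K.

Stitch:
K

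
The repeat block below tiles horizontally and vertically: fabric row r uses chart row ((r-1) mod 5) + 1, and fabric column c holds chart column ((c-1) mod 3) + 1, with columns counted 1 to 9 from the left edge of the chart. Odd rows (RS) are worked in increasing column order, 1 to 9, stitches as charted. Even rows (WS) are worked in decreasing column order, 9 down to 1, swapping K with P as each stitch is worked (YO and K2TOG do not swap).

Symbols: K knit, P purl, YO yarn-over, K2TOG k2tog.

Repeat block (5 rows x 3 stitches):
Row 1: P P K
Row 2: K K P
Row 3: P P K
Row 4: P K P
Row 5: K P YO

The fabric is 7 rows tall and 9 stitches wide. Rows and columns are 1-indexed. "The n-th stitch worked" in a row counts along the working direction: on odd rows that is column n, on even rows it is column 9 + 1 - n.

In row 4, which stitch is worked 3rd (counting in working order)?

Row 4 uses chart row ((4-1) mod 5)+1 = 4. Row 4 is even, so WS.
Chart row 4 tiled across columns 1-9: P K P P K P P K P
Wrong side: read the tiled row from column 9 down to 1 and exchange K with P (leave YO, K2TOG).
Row 4 as worked: K P K K P K K P K
Stitch 3 in working order -> K

Stitch:
K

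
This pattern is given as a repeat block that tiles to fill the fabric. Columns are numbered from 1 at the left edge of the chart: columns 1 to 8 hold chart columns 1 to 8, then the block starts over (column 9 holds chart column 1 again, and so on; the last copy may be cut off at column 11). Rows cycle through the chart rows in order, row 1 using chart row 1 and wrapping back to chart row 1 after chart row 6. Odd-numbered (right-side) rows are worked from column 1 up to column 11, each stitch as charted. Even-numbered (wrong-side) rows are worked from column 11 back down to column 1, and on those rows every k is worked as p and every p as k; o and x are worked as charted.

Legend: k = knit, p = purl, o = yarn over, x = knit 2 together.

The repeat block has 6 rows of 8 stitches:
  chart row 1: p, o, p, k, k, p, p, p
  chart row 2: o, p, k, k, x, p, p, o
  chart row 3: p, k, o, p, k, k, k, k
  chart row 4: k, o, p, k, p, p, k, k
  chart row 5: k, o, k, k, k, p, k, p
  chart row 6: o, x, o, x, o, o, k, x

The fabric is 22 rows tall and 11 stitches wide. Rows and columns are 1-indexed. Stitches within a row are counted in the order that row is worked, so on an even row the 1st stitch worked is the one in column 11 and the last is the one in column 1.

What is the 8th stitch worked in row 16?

Row 16 uses chart row ((16-1) mod 6)+1 = 4. Row 16 is even, so WS.
Chart row 4 tiled across columns 1-11: k o p k p p k k k o p
WS: work from column 11 back to column 1 (reverse the tiled row), swapping k<->p (o and x unchanged).
Row 16 as worked: k o p p p k k p k o p
The 8th stitch worked is p.

== STITCH ==
p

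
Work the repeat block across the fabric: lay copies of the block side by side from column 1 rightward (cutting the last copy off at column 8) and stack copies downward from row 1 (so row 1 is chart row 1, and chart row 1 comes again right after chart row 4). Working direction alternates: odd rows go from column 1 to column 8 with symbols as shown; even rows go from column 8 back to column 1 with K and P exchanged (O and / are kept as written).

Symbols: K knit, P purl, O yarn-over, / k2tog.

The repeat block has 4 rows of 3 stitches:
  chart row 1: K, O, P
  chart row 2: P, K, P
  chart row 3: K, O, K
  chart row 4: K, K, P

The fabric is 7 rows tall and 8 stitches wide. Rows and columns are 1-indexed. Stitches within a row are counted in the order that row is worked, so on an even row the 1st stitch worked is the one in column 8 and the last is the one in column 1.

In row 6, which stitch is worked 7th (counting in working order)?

== STITCH ==
P

Derivation:
Row 6 uses chart row ((6-1) mod 4)+1 = 2. Row 6 is even, so WS.
Chart row 2 tiled across columns 1-8: P K P P K P P K
WS: work from column 8 back to column 1 (reverse the tiled row), swapping K<->P (O and / unchanged).
Row 6 as worked: P K K P K K P K
Stitch 7 in working order -> P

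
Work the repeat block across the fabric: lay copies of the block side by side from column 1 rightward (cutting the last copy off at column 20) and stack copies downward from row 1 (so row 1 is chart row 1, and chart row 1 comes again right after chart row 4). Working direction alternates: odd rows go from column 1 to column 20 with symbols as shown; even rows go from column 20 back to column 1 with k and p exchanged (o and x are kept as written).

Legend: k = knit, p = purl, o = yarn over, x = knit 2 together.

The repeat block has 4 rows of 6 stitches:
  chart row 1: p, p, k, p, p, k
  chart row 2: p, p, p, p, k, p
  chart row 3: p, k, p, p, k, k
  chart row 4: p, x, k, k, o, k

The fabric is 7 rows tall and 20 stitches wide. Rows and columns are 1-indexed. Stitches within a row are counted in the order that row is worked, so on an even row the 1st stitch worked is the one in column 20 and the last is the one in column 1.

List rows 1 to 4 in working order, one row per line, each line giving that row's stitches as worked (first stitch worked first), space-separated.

Rows as worked:
p p k p p k p p k p p k p p k p p k p p
k k k p k k k k k p k k k k k p k k k k
p k p p k k p k p p k k p k p p k k p k
x k p o p p x k p o p p x k p o p p x k

Derivation:
Row 1: chart row 1, RS - tile across columns 1-20 and work as-is.
Row 2: chart row 2, WS - tiled (columns 1-20): p p p p k p p p p p k p p p p p k p p p; work from column 20 back to 1 with k<->p swapped.
Row 3: chart row 3, RS - tile across columns 1-20 and work as-is.
Row 4: chart row 4, WS - tiled (columns 1-20): p x k k o k p x k k o k p x k k o k p x; work from column 20 back to 1 with k<->p swapped.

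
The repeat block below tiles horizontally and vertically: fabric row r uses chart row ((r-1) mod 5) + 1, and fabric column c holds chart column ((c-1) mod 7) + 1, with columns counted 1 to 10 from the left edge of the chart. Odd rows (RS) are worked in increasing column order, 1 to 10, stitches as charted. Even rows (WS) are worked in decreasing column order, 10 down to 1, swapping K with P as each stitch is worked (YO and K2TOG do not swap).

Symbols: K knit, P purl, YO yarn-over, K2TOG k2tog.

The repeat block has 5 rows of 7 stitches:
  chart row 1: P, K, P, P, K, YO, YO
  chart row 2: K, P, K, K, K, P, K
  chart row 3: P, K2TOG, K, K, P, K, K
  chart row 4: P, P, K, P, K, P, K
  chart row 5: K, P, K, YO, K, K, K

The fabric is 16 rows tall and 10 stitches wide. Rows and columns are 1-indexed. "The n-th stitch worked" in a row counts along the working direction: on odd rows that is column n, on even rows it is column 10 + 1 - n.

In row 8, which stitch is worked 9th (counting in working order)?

== STITCH ==
K2TOG

Derivation:
For row 8: chart row = ((8-1) mod 5) + 1 = 3; this is a WS (even) row.
Chart row 3 tiled across columns 1-10: P K2TOG K K P K K P K2TOG K
Wrong side: read the tiled row from column 10 down to 1 and exchange K with P (leave YO, K2TOG).
Row 8 as worked: P K2TOG K P P K P P K2TOG K
Stitch 9 in working order -> K2TOG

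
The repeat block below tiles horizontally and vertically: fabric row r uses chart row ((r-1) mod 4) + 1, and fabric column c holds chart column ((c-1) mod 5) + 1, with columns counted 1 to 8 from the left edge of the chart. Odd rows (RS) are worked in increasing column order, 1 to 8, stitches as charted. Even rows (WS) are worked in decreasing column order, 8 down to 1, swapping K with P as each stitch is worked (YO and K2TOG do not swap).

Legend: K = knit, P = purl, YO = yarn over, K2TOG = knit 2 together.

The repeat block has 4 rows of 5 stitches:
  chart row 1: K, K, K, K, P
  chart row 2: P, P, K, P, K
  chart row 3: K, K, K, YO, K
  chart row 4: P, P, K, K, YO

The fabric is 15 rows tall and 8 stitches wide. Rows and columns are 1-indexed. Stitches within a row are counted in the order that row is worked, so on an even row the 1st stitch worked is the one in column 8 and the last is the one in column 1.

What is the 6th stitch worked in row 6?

Stitch:
P

Derivation:
For row 6: chart row = ((6-1) mod 4) + 1 = 2; this is a WS (even) row.
Chart row 2 tiled across columns 1-8: P P K P K P P K
WS: work from column 8 back to column 1 (reverse the tiled row), swapping K<->P (YO and K2TOG unchanged).
Row 6 as worked: P K K P K P K K
Counting 6 along the worked row gives P.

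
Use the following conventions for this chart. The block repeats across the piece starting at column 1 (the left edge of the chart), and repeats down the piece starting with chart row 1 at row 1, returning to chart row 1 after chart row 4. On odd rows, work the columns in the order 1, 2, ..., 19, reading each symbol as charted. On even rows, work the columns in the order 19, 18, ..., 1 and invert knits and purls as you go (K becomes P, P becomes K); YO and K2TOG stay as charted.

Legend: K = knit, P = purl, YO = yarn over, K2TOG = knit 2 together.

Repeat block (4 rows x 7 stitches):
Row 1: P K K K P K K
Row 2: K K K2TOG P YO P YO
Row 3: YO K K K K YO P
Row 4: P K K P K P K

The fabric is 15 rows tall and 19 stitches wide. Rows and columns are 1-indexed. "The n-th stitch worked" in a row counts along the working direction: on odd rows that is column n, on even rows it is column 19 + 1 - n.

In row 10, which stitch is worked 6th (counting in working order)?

Stitch:
YO

Derivation:
Row 10: (10-1) mod 4 = 1, so use chart row 2. Even row -> WS.
Chart row 2 tiled across columns 1-19: K K K2TOG P YO P YO K K K2TOG P YO P YO K K K2TOG P YO
WS row: flip the tiled sequence (start at column 19) and apply K<->P; YO and K2TOG stay.
Row 10 as worked: YO K K2TOG P P YO K YO K K2TOG P P YO K YO K K2TOG P P
Stitch 6 in working order -> YO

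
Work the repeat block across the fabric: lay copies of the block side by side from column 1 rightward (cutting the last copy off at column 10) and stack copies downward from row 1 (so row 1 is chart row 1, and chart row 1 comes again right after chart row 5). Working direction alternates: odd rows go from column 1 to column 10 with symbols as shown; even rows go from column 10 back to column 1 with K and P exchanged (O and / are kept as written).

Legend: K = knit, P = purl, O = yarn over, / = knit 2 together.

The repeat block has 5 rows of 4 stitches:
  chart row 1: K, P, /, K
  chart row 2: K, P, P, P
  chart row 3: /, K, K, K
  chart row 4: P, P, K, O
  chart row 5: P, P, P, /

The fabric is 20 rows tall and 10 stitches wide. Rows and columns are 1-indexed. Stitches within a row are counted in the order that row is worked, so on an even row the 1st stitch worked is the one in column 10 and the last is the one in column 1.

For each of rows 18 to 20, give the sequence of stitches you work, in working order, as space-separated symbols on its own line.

== ROWS AS WORKED ==
P / P P P / P P P /
P P K O P P K O P P
K K / K K K / K K K

Derivation:
Row 18: chart row 3, WS - tiled (columns 1-10): / K K K / K K K / K; work from column 10 back to 1 with K<->P swapped.
Row 19: chart row 4, RS - tile across columns 1-10 and work as-is.
Row 20: chart row 5, WS - tiled (columns 1-10): P P P / P P P / P P; work from column 10 back to 1 with K<->P swapped.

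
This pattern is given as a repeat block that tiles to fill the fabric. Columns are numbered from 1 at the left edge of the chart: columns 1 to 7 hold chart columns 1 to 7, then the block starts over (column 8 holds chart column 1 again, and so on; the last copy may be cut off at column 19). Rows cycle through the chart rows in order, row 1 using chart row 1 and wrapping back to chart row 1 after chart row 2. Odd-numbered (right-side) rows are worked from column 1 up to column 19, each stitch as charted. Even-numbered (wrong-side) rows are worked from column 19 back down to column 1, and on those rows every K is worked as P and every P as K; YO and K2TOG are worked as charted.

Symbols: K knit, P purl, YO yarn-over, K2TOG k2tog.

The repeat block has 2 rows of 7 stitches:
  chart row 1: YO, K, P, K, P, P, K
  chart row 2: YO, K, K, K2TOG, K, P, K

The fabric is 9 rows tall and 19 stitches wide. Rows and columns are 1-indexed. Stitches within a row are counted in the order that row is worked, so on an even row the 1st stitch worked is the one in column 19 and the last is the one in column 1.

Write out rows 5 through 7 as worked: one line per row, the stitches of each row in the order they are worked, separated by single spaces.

Row 5: chart row 1, RS - tile across columns 1-19 and work as-is.
Row 6: chart row 2, WS - tiled (columns 1-19): YO K K K2TOG K P K YO K K K2TOG K P K YO K K K2TOG K; work from column 19 back to 1 with K<->P swapped.
Row 7: chart row 1, RS - tile across columns 1-19 and work as-is.

== ROWS AS WORKED ==
YO K P K P P K YO K P K P P K YO K P K P
P K2TOG P P YO P K P K2TOG P P YO P K P K2TOG P P YO
YO K P K P P K YO K P K P P K YO K P K P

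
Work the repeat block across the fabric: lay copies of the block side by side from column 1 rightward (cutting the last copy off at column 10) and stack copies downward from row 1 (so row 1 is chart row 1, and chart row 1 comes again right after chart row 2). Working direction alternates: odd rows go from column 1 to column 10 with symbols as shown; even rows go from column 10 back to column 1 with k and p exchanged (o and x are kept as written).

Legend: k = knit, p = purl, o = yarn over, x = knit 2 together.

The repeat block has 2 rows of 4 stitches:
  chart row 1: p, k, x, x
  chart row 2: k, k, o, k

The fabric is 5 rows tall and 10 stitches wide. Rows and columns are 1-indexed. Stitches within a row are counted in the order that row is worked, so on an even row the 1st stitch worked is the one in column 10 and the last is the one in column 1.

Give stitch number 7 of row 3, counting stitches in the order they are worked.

Stitch:
x

Derivation:
Row 3 uses chart row ((3-1) mod 2)+1 = 1. Row 3 is odd, so RS.
Chart row 1 tiled across columns 1-10: p k x x p k x x p k
RS row: no reversal, no swap; stitch n worked = column n.
The 7th stitch worked is x.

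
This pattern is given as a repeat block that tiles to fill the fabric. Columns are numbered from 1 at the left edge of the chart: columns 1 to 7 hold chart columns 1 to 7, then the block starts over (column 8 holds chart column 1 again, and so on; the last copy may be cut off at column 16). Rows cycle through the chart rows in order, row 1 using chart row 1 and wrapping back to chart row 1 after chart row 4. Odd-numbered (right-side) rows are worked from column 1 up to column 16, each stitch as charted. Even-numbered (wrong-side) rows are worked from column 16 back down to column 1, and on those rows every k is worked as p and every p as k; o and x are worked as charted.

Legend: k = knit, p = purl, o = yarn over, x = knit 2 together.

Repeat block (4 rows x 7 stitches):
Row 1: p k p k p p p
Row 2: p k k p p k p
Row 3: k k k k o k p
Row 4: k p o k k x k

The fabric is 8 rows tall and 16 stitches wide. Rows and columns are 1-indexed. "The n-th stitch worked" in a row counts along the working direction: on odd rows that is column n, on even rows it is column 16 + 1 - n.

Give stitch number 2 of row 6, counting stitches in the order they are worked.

== STITCH ==
k

Derivation:
For row 6: chart row = ((6-1) mod 4) + 1 = 2; this is a WS (even) row.
Chart row 2 tiled across columns 1-16: p k k p p k p p k k p p k p p k
Wrong side: read the tiled row from column 16 down to 1 and exchange k with p (leave o, x).
Row 6 as worked: p k k p k k p p k k p k k p p k
The 2nd stitch worked is k.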